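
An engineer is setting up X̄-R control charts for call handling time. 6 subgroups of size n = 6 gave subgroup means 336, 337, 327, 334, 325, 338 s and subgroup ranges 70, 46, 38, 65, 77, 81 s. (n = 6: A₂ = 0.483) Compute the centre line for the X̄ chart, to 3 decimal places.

X̄̄ = (336 + 337 + 327 + 334 + 325 + 338) / 6 = 1997.0000 / 6 = 332.8333
CL = X̄̄ = 332.8333

332.833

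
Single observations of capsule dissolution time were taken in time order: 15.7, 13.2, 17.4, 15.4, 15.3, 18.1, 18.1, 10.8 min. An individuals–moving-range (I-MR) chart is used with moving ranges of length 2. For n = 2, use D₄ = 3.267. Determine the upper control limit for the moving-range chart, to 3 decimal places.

Moving ranges: 2.5, 4.2, 2.0, 0.1, 2.8, 0.0, 7.3; M̄R̄ = 18.9000 / 7 = 2.7000
UCL_MR = D₄·M̄R̄ = 3.267 × 2.7000 = 8.8209

8.821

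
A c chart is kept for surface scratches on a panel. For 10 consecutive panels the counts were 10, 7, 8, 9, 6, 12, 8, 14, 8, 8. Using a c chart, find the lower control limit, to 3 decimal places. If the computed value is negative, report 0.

0.000

c̄ = (10 + 7 + 8 + 9 + 6 + 12 + 8 + 14 + 8 + 8) / 10 = 90 / 10 = 9.0000
LCL = c̄ − 3√c̄ = 9.0000 − 3 × 3.0000 = 0.0000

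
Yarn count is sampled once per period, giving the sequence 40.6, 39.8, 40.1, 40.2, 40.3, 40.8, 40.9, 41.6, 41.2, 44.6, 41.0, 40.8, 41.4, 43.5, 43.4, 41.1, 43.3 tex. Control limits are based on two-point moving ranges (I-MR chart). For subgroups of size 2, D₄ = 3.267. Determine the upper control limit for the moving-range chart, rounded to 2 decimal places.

3.57

Moving ranges: 0.8, 0.3, 0.1, 0.1, 0.5, 0.1, 0.7, 0.4, 3.4, 3.6, 0.2, 0.6, 2.1, 0.1, 2.3, 2.2; M̄R̄ = 17.5000 / 16 = 1.0938
UCL_MR = D₄·M̄R̄ = 3.267 × 1.0938 = 3.5733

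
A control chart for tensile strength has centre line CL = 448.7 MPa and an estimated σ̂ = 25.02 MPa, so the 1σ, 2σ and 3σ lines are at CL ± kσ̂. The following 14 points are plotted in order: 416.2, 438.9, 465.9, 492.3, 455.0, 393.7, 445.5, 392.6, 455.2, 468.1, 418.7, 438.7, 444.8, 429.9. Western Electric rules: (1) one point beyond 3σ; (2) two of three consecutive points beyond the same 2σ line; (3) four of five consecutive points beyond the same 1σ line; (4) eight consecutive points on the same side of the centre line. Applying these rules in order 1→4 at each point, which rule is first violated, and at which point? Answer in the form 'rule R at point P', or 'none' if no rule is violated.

Zone of each point (C = within 1σ̂, B = 1σ̂–2σ̂, A = 2σ̂–3σ̂, * = beyond 3σ̂; sign = side of CL): 1:-B, 2:-C, 3:+C, 4:+B, 5:+C, 6:-A, 7:-C, 8:-A, 9:+C, 10:+C, 11:-B, 12:-C, 13:-C, 14:-C
Rule 2 (two of three consecutive points beyond the same 2σ limit) is satisfied at point 8.

rule 2 at point 8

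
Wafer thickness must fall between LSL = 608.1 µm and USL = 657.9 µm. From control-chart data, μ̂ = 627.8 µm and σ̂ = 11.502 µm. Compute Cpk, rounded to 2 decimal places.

Cpu = (USL − μ̂) / (3σ̂) = (657.9 − 627.8) / (3 × 11.502) = 0.8723; Cpl = (μ̂ − LSL) / (3σ̂) = (627.8 − 608.1) / (3 × 11.502) = 0.5709; Cpk = min(Cpu, Cpl) = 0.5709

0.57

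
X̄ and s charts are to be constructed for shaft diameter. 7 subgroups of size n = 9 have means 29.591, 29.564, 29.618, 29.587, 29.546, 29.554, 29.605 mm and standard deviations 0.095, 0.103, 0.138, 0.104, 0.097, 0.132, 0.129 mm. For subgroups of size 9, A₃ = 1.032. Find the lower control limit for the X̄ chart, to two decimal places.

X̄̄ = (29.591 + 29.564 + 29.618 + 29.587 + 29.546 + 29.554 + 29.605) / 7 = 29.5807
s̄ = (0.095 + 0.103 + 0.138 + 0.104 + 0.097 + 0.132 + 0.129) / 7 = 0.1140
LCL = X̄̄ − A₃·s̄ = 29.5807 − 1.032 × 0.1140 = 29.4631

29.46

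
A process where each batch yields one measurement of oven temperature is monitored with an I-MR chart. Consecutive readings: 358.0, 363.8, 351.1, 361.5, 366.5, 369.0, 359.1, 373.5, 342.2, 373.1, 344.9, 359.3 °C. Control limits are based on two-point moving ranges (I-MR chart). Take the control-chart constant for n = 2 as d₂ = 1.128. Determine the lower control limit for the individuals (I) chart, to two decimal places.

320.15

X̄ = (358.0 + 363.8 + 351.1 + 361.5 + 366.5 + 369.0 + 359.1 + 373.5 + 342.2 + 373.1 + 344.9 + 359.3) / 12 = 360.1667
Moving ranges: 5.8, 12.7, 10.4, 5.0, 2.5, 9.9, 14.4, 31.3, 30.9, 28.2, 14.4; M̄R̄ = 165.5000 / 11 = 15.0455
LCL = X̄ − 3·M̄R̄/d₂ = 360.1667 − 3 × 15.0455 / 1.128 = 320.1522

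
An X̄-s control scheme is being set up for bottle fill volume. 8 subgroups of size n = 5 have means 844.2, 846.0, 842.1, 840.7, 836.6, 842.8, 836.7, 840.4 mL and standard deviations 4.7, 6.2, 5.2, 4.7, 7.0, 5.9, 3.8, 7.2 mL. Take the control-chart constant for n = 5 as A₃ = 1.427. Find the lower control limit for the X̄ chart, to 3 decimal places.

833.214

X̄̄ = (844.2 + 846.0 + 842.1 + 840.7 + 836.6 + 842.8 + 836.7 + 840.4) / 8 = 841.1875
s̄ = (4.7 + 6.2 + 5.2 + 4.7 + 7.0 + 5.9 + 3.8 + 7.2) / 8 = 5.5875
LCL = X̄̄ − A₃·s̄ = 841.1875 − 1.427 × 5.5875 = 833.2141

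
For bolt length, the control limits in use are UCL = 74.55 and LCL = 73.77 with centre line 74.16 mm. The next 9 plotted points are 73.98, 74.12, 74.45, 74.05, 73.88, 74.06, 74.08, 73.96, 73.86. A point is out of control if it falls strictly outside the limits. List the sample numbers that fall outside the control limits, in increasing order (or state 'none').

none

All 9 points lie within [73.77, 74.55].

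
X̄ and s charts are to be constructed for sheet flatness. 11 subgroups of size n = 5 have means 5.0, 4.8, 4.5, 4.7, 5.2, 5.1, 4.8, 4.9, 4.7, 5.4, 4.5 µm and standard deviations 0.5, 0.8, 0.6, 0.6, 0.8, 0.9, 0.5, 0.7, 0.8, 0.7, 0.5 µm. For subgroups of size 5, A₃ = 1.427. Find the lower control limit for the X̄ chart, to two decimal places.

X̄̄ = (5.0 + 4.8 + 4.5 + 4.7 + 5.2 + 5.1 + 4.8 + 4.9 + 4.7 + 5.4 + 4.5) / 11 = 4.8727
s̄ = (0.5 + 0.8 + 0.6 + 0.6 + 0.8 + 0.9 + 0.5 + 0.7 + 0.8 + 0.7 + 0.5) / 11 = 0.6727
LCL = X̄̄ − A₃·s̄ = 4.8727 − 1.427 × 0.6727 = 3.9127

3.91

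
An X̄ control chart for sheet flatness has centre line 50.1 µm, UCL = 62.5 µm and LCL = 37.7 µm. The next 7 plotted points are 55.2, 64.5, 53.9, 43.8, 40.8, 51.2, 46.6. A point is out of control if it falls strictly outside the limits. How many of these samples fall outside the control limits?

Compare each point to [37.7, 62.5]: sample 2 = 64.5 > UCL.

1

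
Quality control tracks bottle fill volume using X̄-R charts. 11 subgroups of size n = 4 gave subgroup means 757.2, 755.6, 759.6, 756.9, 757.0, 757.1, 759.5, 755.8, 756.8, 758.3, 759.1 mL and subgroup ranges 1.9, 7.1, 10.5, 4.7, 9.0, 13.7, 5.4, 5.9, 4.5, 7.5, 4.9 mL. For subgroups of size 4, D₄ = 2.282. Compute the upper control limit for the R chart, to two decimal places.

15.58

R̄ = (1.9 + 7.1 + 10.5 + 4.7 + 9.0 + 13.7 + 5.4 + 5.9 + 4.5 + 7.5 + 4.9) / 11 = 75.1000 / 11 = 6.8273
UCL_R = D₄·R̄ = 2.282 × 6.8273 = 15.5798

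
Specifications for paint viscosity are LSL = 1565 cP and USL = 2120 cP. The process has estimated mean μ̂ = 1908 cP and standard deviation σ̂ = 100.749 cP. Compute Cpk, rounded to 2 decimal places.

Cpu = (USL − μ̂) / (3σ̂) = (2120 − 1908) / (3 × 100.749) = 0.7014; Cpl = (μ̂ − LSL) / (3σ̂) = (1908 − 1565) / (3 × 100.749) = 1.1348; Cpk = min(Cpu, Cpl) = 0.7014

0.70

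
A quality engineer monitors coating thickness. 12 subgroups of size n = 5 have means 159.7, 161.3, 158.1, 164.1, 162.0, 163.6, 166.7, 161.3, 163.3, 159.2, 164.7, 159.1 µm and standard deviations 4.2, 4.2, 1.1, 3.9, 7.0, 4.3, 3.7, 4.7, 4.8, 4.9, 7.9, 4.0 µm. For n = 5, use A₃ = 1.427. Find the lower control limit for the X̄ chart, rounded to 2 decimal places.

X̄̄ = (159.7 + 161.3 + 158.1 + 164.1 + 162.0 + 163.6 + 166.7 + 161.3 + 163.3 + 159.2 + 164.7 + 159.1) / 12 = 161.9250
s̄ = (4.2 + 4.2 + 1.1 + 3.9 + 7.0 + 4.3 + 3.7 + 4.7 + 4.8 + 4.9 + 7.9 + 4.0) / 12 = 4.5583
LCL = X̄̄ − A₃·s̄ = 161.9250 − 1.427 × 4.5583 = 155.4203

155.42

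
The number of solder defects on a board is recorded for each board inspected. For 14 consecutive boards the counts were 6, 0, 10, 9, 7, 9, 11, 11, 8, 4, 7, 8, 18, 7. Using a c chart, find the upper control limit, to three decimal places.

16.812

c̄ = (6 + 0 + 10 + 9 + 7 + 9 + 11 + 11 + 8 + 4 + 7 + 8 + 18 + 7) / 14 = 115 / 14 = 8.2143
UCL = c̄ + 3√c̄ = 8.2143 + 3 × √8.2143 = 8.2143 + 3 × 2.8661 = 16.8125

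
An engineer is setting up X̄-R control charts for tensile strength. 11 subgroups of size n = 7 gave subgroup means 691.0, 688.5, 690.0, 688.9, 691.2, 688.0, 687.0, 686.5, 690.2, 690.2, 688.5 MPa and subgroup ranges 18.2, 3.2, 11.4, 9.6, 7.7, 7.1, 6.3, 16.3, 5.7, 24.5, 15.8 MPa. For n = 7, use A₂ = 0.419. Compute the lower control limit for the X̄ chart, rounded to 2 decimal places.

X̄̄ = (691.0 + 688.5 + 690.0 + 688.9 + 691.2 + 688.0 + 687.0 + 686.5 + 690.2 + 690.2 + 688.5) / 11 = 7580.0000 / 11 = 689.0909
R̄ = (18.2 + 3.2 + 11.4 + 9.6 + 7.7 + 7.1 + 6.3 + 16.3 + 5.7 + 24.5 + 15.8) / 11 = 125.8000 / 11 = 11.4364
LCL = X̄̄ − A₂·R̄ = 689.0909 − 0.419 × 11.4364 = 684.2991

684.30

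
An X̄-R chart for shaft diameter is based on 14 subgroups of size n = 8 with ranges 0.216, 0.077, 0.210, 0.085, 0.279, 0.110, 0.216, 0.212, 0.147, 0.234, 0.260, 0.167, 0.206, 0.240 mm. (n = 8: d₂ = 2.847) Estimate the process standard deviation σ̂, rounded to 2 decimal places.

0.07

R̄ = (0.216 + 0.077 + 0.210 + 0.085 + 0.279 + 0.110 + 0.216 + 0.212 + 0.147 + 0.234 + 0.260 + 0.167 + 0.206 + 0.240) / 14 = 0.1899
σ̂ = R̄ / d₂ = 0.1899 / 2.847 = 0.0667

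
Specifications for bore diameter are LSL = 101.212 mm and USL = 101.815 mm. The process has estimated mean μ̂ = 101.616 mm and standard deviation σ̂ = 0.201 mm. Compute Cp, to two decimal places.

Cp = (USL − LSL) / (6σ̂) = (101.815 − 101.212) / (6 × 0.201) = 0.6030 / 1.2060 = 0.5000

0.50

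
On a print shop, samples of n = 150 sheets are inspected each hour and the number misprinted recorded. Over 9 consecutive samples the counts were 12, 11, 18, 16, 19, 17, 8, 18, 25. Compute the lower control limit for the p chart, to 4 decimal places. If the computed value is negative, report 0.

0.0311

p̄ = Σdᵢ / (k·n) = 144 / (9 × 150) = 0.10667
LCL = p̄ − 3·√(p̄(1−p̄)/n) = 0.10667 − 3 × 0.02520 = 0.03105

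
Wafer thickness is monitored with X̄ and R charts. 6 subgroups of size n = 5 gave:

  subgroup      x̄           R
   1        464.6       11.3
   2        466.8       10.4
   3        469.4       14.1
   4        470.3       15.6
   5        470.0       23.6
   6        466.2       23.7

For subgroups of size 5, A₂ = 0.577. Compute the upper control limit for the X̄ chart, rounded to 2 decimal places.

477.37

X̄̄ = (464.6 + 466.8 + 469.4 + 470.3 + 470.0 + 466.2) / 6 = 2807.3000 / 6 = 467.8833
R̄ = (11.3 + 10.4 + 14.1 + 15.6 + 23.6 + 23.7) / 6 = 98.7000 / 6 = 16.4500
UCL = X̄̄ + A₂·R̄ = 467.8833 + 0.577 × 16.4500 = 477.3750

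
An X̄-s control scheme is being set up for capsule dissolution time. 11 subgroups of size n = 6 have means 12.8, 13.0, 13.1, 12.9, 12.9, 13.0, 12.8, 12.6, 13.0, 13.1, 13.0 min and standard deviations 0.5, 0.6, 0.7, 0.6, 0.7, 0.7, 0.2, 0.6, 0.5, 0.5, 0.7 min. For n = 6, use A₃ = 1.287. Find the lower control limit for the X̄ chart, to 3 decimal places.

12.190

X̄̄ = (12.8 + 13.0 + 13.1 + 12.9 + 12.9 + 13.0 + 12.8 + 12.6 + 13.0 + 13.1 + 13.0) / 11 = 12.9273
s̄ = (0.5 + 0.6 + 0.7 + 0.6 + 0.7 + 0.7 + 0.2 + 0.6 + 0.5 + 0.5 + 0.7) / 11 = 0.5727
LCL = X̄̄ − A₃·s̄ = 12.9273 − 1.287 × 0.5727 = 12.1902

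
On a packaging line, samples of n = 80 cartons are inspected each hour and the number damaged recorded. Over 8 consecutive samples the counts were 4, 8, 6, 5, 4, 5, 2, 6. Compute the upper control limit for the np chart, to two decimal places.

p̄ = Σdᵢ / (k·n) = 40 / (8 × 80) = 0.06250
UCL = np̄ + 3·√(np̄(1−p̄)) = 5.0000 + 3 × √(5.0000×0.93750) = 5.0000 + 3 × 2.1651 = 11.4952

11.50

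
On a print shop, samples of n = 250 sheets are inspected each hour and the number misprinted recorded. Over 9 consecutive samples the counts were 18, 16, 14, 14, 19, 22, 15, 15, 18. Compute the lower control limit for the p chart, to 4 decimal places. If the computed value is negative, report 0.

p̄ = Σdᵢ / (k·n) = 151 / (9 × 250) = 0.06711
LCL = p̄ − 3·√(p̄(1−p̄)/n) = 0.06711 − 3 × 0.01582 = 0.01964

0.0196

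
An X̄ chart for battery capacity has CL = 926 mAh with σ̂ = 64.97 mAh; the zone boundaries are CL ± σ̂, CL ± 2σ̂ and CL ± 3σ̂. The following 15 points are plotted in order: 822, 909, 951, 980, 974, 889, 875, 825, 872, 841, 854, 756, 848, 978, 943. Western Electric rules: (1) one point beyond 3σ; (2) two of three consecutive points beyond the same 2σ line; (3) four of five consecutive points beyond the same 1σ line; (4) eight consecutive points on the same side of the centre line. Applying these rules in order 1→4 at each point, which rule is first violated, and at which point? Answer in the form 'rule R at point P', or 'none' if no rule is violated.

rule 3 at point 12

Zone of each point (C = within 1σ̂, B = 1σ̂–2σ̂, A = 2σ̂–3σ̂, * = beyond 3σ̂; sign = side of CL): 1:-B, 2:-C, 3:+C, 4:+C, 5:+C, 6:-C, 7:-C, 8:-B, 9:-C, 10:-B, 11:-B, 12:-A, 13:-B, 14:+C, 15:+C
Rule 3 (four of five consecutive points beyond the same 1σ limit) is satisfied at point 12.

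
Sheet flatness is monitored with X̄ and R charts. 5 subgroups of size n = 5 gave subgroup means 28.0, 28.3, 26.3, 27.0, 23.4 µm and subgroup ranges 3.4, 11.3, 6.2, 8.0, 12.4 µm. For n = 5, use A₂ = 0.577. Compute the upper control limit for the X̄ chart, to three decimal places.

31.366

X̄̄ = (28.0 + 28.3 + 26.3 + 27.0 + 23.4) / 5 = 133.0000 / 5 = 26.6000
R̄ = (3.4 + 11.3 + 6.2 + 8.0 + 12.4) / 5 = 41.3000 / 5 = 8.2600
UCL = X̄̄ + A₂·R̄ = 26.6000 + 0.577 × 8.2600 = 31.3660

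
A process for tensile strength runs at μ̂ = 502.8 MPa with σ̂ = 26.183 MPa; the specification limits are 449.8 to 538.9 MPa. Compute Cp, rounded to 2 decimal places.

Cp = (USL − LSL) / (6σ̂) = (538.9 − 449.8) / (6 × 26.183) = 89.1000 / 157.0980 = 0.5672

0.57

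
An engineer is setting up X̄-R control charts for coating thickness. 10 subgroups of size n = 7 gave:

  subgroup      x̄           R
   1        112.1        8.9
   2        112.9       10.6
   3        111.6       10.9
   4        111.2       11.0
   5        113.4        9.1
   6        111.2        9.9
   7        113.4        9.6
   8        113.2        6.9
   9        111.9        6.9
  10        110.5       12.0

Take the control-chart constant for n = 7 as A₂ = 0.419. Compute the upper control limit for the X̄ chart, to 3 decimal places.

116.154

X̄̄ = (112.1 + 112.9 + 111.6 + 111.2 + 113.4 + 111.2 + 113.4 + 113.2 + 111.9 + 110.5) / 10 = 1121.4000 / 10 = 112.1400
R̄ = (8.9 + 10.6 + 10.9 + 11.0 + 9.1 + 9.9 + 9.6 + 6.9 + 6.9 + 12.0) / 10 = 95.8000 / 10 = 9.5800
UCL = X̄̄ + A₂·R̄ = 112.1400 + 0.419 × 9.5800 = 116.1540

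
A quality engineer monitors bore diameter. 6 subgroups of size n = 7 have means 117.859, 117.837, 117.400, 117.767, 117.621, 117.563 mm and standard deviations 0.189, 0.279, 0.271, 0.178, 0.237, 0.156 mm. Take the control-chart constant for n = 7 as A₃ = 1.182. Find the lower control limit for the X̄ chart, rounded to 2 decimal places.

X̄̄ = (117.859 + 117.837 + 117.400 + 117.767 + 117.621 + 117.563) / 6 = 117.6745
s̄ = (0.189 + 0.279 + 0.271 + 0.178 + 0.237 + 0.156) / 6 = 0.2183
LCL = X̄̄ − A₃·s̄ = 117.6745 − 1.182 × 0.2183 = 117.4164

117.42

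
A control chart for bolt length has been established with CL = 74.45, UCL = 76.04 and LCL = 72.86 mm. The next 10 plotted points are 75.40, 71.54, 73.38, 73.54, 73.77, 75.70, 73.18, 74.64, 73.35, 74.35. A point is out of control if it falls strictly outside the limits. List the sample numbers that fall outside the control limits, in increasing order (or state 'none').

Compare each point to [72.86, 76.04]: sample 2 = 71.54 < LCL.

2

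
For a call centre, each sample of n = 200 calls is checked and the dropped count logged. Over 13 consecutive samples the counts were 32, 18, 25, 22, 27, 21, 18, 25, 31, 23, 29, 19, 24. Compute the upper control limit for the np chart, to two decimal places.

37.98

p̄ = Σdᵢ / (k·n) = 314 / (13 × 200) = 0.12077
UCL = np̄ + 3·√(np̄(1−p̄)) = 24.1538 + 3 × √(24.1538×0.87923) = 24.1538 + 3 × 4.6083 = 37.9789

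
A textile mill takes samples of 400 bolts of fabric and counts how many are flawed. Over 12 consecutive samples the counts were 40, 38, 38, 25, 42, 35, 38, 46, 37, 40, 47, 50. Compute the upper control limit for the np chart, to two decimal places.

57.60

p̄ = Σdᵢ / (k·n) = 476 / (12 × 400) = 0.09917
UCL = np̄ + 3·√(np̄(1−p̄)) = 39.6667 + 3 × √(39.6667×0.90083) = 39.6667 + 3 × 5.9777 = 57.5998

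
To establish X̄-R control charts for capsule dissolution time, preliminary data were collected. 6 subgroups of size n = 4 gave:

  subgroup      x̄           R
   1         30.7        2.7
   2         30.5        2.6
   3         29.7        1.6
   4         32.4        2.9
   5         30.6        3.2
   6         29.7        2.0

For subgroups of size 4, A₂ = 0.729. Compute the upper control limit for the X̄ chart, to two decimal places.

32.42

X̄̄ = (30.7 + 30.5 + 29.7 + 32.4 + 30.6 + 29.7) / 6 = 183.6000 / 6 = 30.6000
R̄ = (2.7 + 2.6 + 1.6 + 2.9 + 3.2 + 2.0) / 6 = 15.0000 / 6 = 2.5000
UCL = X̄̄ + A₂·R̄ = 30.6000 + 0.729 × 2.5000 = 32.4225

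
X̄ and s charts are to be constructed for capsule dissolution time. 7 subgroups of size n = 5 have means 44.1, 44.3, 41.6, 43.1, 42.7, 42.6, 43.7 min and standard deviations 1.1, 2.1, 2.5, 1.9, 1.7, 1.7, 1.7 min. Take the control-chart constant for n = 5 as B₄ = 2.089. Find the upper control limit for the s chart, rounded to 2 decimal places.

3.79

s̄ = (1.1 + 2.1 + 2.5 + 1.9 + 1.7 + 1.7 + 1.7) / 7 = 1.8143
UCL_s = B₄·s̄ = 2.089 × 1.8143 = 3.7900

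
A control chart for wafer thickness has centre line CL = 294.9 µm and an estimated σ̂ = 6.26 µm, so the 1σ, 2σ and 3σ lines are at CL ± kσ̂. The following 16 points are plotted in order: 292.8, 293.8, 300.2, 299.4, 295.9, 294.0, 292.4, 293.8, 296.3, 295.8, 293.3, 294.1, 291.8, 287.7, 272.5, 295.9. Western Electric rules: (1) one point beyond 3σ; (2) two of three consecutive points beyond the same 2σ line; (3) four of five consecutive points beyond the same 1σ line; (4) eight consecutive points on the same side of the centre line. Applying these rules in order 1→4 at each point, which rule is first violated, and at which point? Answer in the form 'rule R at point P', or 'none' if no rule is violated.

rule 1 at point 15

Zone of each point (C = within 1σ̂, B = 1σ̂–2σ̂, A = 2σ̂–3σ̂, * = beyond 3σ̂; sign = side of CL): 1:-C, 2:-C, 3:+C, 4:+C, 5:+C, 6:-C, 7:-C, 8:-C, 9:+C, 10:+C, 11:-C, 12:-C, 13:-C, 14:-B, 15:-*, 16:+C
Rule 1 (one point beyond the 3σ limits) is satisfied at point 15.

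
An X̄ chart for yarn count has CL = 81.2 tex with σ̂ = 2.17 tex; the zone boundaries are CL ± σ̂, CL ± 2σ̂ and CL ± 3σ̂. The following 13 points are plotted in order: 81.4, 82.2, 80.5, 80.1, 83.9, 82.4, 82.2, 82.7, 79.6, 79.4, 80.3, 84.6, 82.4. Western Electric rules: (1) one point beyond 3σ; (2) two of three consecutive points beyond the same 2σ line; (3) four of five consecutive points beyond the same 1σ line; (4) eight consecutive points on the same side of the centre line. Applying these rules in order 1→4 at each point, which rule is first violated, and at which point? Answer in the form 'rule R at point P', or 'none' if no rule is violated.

none

Zone of each point (C = within 1σ̂, B = 1σ̂–2σ̂, A = 2σ̂–3σ̂, * = beyond 3σ̂; sign = side of CL): 1:+C, 2:+C, 3:-C, 4:-C, 5:+B, 6:+C, 7:+C, 8:+C, 9:-C, 10:-C, 11:-C, 12:+B, 13:+C
No rule fires across all 13 points.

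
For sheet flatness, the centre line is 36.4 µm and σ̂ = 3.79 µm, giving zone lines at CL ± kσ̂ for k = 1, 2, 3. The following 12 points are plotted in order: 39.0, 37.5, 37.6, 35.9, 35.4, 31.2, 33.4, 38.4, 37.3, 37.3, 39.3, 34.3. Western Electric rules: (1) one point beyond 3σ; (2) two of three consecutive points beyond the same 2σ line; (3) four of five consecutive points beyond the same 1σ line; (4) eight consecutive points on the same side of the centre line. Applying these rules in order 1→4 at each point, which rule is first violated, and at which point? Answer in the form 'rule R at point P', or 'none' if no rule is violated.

none

Zone of each point (C = within 1σ̂, B = 1σ̂–2σ̂, A = 2σ̂–3σ̂, * = beyond 3σ̂; sign = side of CL): 1:+C, 2:+C, 3:+C, 4:-C, 5:-C, 6:-B, 7:-C, 8:+C, 9:+C, 10:+C, 11:+C, 12:-C
No rule fires across all 12 points.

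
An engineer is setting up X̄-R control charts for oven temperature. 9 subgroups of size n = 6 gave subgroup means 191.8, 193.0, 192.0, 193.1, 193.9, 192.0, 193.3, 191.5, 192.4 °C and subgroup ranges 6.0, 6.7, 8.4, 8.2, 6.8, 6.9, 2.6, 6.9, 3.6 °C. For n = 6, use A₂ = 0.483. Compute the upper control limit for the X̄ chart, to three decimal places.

X̄̄ = (191.8 + 193.0 + 192.0 + 193.1 + 193.9 + 192.0 + 193.3 + 191.5 + 192.4) / 9 = 1733.0000 / 9 = 192.5556
R̄ = (6.0 + 6.7 + 8.4 + 8.2 + 6.8 + 6.9 + 2.6 + 6.9 + 3.6) / 9 = 56.1000 / 9 = 6.2333
UCL = X̄̄ + A₂·R̄ = 192.5556 + 0.483 × 6.2333 = 195.5663

195.566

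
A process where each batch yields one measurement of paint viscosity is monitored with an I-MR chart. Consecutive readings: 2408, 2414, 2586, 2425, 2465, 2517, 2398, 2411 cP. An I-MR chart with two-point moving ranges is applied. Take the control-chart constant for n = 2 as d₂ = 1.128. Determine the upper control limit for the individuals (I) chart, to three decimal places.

X̄ = (2408 + 2414 + 2586 + 2425 + 2465 + 2517 + 2398 + 2411) / 8 = 2453.0000
Moving ranges: 6, 172, 161, 40, 52, 119, 13; M̄R̄ = 563.0000 / 7 = 80.4286
UCL = X̄ + 3·M̄R̄/d₂ = 2453.0000 + 3 × 80.4286 / 1.128 = 2666.9058

2666.906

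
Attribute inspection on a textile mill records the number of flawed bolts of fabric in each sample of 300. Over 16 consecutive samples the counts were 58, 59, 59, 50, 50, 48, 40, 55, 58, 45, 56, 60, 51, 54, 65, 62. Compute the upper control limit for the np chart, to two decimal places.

p̄ = Σdᵢ / (k·n) = 870 / (16 × 300) = 0.18125
UCL = np̄ + 3·√(np̄(1−p̄)) = 54.3750 + 3 × √(54.3750×0.81875) = 54.3750 + 3 × 6.6723 = 74.3919

74.39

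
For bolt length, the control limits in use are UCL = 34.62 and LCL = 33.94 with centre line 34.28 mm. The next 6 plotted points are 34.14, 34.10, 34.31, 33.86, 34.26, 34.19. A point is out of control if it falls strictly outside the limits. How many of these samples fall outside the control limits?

1

Compare each point to [33.94, 34.62]: sample 4 = 33.86 < LCL.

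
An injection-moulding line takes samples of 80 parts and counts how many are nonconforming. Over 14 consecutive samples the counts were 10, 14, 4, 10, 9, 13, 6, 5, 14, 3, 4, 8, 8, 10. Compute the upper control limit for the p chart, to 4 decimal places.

0.2083

p̄ = Σdᵢ / (k·n) = 118 / (14 × 80) = 0.10536
UCL = p̄ + 3·√(p̄(1−p̄)/n) = 0.10536 + 3 × √(0.10536×0.89464/80) = 0.10536 + 3 × 0.03433 = 0.20833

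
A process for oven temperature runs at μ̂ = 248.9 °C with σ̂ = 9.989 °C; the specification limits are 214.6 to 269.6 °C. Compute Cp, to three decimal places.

0.918

Cp = (USL − LSL) / (6σ̂) = (269.6 − 214.6) / (6 × 9.989) = 55.0000 / 59.9340 = 0.9177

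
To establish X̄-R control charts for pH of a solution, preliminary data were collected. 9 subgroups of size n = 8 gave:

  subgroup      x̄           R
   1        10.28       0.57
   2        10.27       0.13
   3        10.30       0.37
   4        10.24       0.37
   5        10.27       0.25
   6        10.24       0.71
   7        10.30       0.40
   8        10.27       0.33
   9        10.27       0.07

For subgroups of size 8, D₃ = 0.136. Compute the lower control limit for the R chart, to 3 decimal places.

R̄ = (0.57 + 0.13 + 0.37 + 0.37 + 0.25 + 0.71 + 0.40 + 0.33 + 0.07) / 9 = 3.2000 / 9 = 0.3556
LCL_R = D₃·R̄ = 0.136 × 0.3556 = 0.0484

0.048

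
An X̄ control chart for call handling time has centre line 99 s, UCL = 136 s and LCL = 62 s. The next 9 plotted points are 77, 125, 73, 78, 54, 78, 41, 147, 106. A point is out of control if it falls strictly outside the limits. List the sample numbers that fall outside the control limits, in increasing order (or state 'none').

5, 7, 8

Compare each point to [62, 136]: sample 5 = 54 < LCL; sample 7 = 41 < LCL; sample 8 = 147 > UCL.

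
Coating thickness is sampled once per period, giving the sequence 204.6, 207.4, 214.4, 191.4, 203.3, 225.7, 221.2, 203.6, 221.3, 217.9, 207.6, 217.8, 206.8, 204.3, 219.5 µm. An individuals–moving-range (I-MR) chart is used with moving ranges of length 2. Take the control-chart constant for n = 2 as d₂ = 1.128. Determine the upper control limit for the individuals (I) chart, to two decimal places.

241.42

X̄ = (204.6 + 207.4 + 214.4 + 191.4 + 203.3 + 225.7 + 221.2 + 203.6 + 221.3 + 217.9 + 207.6 + 217.8 + 206.8 + 204.3 + 219.5) / 15 = 211.1200
Moving ranges: 2.8, 7.0, 23.0, 11.9, 22.4, 4.5, 17.6, 17.7, 3.4, 10.3, 10.2, 11.0, 2.5, 15.2; M̄R̄ = 159.5000 / 14 = 11.3929
UCL = X̄ + 3·M̄R̄/d₂ = 211.1200 + 3 × 11.3929 / 1.128 = 241.4202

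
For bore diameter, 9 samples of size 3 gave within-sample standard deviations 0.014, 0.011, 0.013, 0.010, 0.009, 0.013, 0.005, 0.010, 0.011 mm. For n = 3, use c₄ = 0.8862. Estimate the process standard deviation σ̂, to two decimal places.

s̄ = (0.014 + 0.011 + 0.013 + 0.010 + 0.009 + 0.013 + 0.005 + 0.010 + 0.011) / 9 = 0.0107
σ̂ = s̄ / c₄ = 0.0107 / 0.8862 = 0.0120

0.01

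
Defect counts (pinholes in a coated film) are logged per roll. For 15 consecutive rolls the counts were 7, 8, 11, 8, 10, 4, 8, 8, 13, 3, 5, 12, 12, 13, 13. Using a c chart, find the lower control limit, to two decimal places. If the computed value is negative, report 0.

0.00

c̄ = (7 + 8 + 11 + 8 + 10 + 4 + 8 + 8 + 13 + 3 + 5 + 12 + 12 + 13 + 13) / 15 = 135 / 15 = 9.0000
LCL = c̄ − 3√c̄ = 9.0000 − 3 × 3.0000 = 0.0000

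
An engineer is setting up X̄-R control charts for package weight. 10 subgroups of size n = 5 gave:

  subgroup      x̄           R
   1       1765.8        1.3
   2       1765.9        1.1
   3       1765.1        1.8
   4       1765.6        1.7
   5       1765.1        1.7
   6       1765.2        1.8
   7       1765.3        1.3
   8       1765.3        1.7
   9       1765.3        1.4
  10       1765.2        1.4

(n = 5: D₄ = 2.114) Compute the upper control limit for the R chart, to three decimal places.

3.213

R̄ = (1.3 + 1.1 + 1.8 + 1.7 + 1.7 + 1.8 + 1.3 + 1.7 + 1.4 + 1.4) / 10 = 15.2000 / 10 = 1.5200
UCL_R = D₄·R̄ = 2.114 × 1.5200 = 3.2133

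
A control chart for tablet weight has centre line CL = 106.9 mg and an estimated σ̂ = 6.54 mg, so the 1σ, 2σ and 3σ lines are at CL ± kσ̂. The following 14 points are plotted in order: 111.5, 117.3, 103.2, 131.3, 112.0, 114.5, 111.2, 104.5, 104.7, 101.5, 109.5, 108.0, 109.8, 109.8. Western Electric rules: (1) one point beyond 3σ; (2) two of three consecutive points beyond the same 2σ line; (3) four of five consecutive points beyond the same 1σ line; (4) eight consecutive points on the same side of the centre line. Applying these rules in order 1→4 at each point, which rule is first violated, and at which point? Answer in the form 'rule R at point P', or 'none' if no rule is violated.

rule 1 at point 4

Zone of each point (C = within 1σ̂, B = 1σ̂–2σ̂, A = 2σ̂–3σ̂, * = beyond 3σ̂; sign = side of CL): 1:+C, 2:+B, 3:-C, 4:+*, 5:+C, 6:+B, 7:+C, 8:-C, 9:-C, 10:-C, 11:+C, 12:+C, 13:+C, 14:+C
Rule 1 (one point beyond the 3σ limits) is satisfied at point 4.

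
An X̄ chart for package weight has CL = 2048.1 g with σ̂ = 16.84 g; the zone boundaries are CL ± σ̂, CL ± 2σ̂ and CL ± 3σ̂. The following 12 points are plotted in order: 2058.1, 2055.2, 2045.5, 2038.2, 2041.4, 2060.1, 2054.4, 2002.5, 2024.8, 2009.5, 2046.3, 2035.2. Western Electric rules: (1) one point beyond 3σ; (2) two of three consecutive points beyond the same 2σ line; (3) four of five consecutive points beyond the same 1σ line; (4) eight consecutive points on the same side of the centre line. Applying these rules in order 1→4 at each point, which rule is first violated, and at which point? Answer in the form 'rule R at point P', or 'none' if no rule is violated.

Zone of each point (C = within 1σ̂, B = 1σ̂–2σ̂, A = 2σ̂–3σ̂, * = beyond 3σ̂; sign = side of CL): 1:+C, 2:+C, 3:-C, 4:-C, 5:-C, 6:+C, 7:+C, 8:-A, 9:-B, 10:-A, 11:-C, 12:-C
Rule 2 (two of three consecutive points beyond the same 2σ limit) is satisfied at point 10.

rule 2 at point 10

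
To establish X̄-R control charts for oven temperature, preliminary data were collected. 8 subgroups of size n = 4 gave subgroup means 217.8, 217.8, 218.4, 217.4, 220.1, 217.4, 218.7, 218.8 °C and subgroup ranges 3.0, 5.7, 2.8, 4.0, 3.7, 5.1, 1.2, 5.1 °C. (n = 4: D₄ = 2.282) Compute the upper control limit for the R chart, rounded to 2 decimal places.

R̄ = (3.0 + 5.7 + 2.8 + 4.0 + 3.7 + 5.1 + 1.2 + 5.1) / 8 = 30.6000 / 8 = 3.8250
UCL_R = D₄·R̄ = 2.282 × 3.8250 = 8.7287

8.73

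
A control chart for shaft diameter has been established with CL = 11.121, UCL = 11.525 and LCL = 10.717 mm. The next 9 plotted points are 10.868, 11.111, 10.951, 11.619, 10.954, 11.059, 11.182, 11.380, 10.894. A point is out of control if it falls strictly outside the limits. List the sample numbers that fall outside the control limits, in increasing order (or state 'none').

4

Compare each point to [10.717, 11.525]: sample 4 = 11.619 > UCL.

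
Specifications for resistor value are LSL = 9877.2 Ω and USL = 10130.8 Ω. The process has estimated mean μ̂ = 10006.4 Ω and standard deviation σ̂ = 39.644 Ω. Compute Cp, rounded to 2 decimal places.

1.07

Cp = (USL − LSL) / (6σ̂) = (10130.8 − 9877.2) / (6 × 39.644) = 253.6000 / 237.8640 = 1.0662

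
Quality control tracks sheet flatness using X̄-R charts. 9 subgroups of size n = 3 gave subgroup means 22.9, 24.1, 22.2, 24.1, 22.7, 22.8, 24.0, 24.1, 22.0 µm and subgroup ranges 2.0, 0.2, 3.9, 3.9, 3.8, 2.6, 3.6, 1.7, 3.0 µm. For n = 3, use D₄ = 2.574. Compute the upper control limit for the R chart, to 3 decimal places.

7.064

R̄ = (2.0 + 0.2 + 3.9 + 3.9 + 3.8 + 2.6 + 3.6 + 1.7 + 3.0) / 9 = 24.7000 / 9 = 2.7444
UCL_R = D₄·R̄ = 2.574 × 2.7444 = 7.0642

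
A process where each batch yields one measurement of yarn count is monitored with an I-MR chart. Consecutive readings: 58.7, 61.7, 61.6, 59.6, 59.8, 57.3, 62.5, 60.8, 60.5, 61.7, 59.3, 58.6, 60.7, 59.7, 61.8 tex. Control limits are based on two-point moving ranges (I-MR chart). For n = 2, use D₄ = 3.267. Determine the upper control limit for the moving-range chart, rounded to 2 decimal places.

5.72

Moving ranges: 3.0, 0.1, 2.0, 0.2, 2.5, 5.2, 1.7, 0.3, 1.2, 2.4, 0.7, 2.1, 1.0, 2.1; M̄R̄ = 24.5000 / 14 = 1.7500
UCL_MR = D₄·M̄R̄ = 3.267 × 1.7500 = 5.7172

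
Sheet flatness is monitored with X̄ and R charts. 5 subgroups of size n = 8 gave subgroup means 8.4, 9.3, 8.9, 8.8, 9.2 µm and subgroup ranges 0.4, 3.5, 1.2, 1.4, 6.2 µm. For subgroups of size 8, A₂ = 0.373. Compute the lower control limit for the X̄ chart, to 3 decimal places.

7.973

X̄̄ = (8.4 + 9.3 + 8.9 + 8.8 + 9.2) / 5 = 44.6000 / 5 = 8.9200
R̄ = (0.4 + 3.5 + 1.2 + 1.4 + 6.2) / 5 = 12.7000 / 5 = 2.5400
LCL = X̄̄ − A₂·R̄ = 8.9200 − 0.373 × 2.5400 = 7.9726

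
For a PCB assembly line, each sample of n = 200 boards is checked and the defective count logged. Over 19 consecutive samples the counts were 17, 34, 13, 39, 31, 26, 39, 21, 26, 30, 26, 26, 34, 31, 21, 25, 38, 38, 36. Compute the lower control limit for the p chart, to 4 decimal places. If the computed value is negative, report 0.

p̄ = Σdᵢ / (k·n) = 551 / (19 × 200) = 0.14500
LCL = p̄ − 3·√(p̄(1−p̄)/n) = 0.14500 − 3 × 0.02490 = 0.07031

0.0703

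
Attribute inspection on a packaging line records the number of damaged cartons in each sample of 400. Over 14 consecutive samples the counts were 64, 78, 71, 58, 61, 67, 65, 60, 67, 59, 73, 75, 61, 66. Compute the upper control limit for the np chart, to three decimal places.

88.352

p̄ = Σdᵢ / (k·n) = 925 / (14 × 400) = 0.16518
UCL = np̄ + 3·√(np̄(1−p̄)) = 66.0714 + 3 × √(66.0714×0.83482) = 66.0714 + 3 × 7.4268 = 88.3519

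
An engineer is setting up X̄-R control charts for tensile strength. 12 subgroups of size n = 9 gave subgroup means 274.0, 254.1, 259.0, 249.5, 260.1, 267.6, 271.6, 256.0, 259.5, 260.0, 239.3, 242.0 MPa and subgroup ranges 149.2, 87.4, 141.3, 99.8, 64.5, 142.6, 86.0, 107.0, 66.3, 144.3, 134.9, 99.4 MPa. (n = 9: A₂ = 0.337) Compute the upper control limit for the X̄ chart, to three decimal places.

294.871

X̄̄ = (274.0 + 254.1 + 259.0 + 249.5 + 260.1 + 267.6 + 271.6 + 256.0 + 259.5 + 260.0 + 239.3 + 242.0) / 12 = 3092.7000 / 12 = 257.7250
R̄ = (149.2 + 87.4 + 141.3 + 99.8 + 64.5 + 142.6 + 86.0 + 107.0 + 66.3 + 144.3 + 134.9 + 99.4) / 12 = 1322.7000 / 12 = 110.2250
UCL = X̄̄ + A₂·R̄ = 257.7250 + 0.337 × 110.2250 = 294.8708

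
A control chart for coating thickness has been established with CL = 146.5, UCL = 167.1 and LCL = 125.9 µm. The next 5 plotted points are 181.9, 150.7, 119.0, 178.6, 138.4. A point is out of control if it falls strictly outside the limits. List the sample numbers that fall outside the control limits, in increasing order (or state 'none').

1, 3, 4

Compare each point to [125.9, 167.1]: sample 1 = 181.9 > UCL; sample 3 = 119.0 < LCL; sample 4 = 178.6 > UCL.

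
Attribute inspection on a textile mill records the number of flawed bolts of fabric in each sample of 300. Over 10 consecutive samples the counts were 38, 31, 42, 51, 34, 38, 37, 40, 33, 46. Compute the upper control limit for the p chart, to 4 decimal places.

0.1882

p̄ = Σdᵢ / (k·n) = 390 / (10 × 300) = 0.13000
UCL = p̄ + 3·√(p̄(1−p̄)/n) = 0.13000 + 3 × √(0.13000×0.87000/300) = 0.13000 + 3 × 0.01942 = 0.18825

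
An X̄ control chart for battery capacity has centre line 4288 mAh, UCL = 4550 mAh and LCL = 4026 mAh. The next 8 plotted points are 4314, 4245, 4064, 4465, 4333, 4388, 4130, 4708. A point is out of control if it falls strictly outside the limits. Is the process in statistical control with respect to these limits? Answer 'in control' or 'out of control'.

out of control

Compare each point to [4026, 4550]: sample 8 = 4708 > UCL.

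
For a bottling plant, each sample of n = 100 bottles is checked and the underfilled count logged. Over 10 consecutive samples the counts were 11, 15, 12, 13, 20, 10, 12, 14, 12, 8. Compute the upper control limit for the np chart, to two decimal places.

p̄ = Σdᵢ / (k·n) = 127 / (10 × 100) = 0.12700
UCL = np̄ + 3·√(np̄(1−p̄)) = 12.7000 + 3 × √(12.7000×0.87300) = 12.7000 + 3 × 3.3297 = 22.6892

22.69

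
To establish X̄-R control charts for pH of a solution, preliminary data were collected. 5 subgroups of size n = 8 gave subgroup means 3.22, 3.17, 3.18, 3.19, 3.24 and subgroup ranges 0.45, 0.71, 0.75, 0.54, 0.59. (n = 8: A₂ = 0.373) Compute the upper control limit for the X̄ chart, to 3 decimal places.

X̄̄ = (3.22 + 3.17 + 3.18 + 3.19 + 3.24) / 5 = 16.0000 / 5 = 3.2000
R̄ = (0.45 + 0.71 + 0.75 + 0.54 + 0.59) / 5 = 3.0400 / 5 = 0.6080
UCL = X̄̄ + A₂·R̄ = 3.2000 + 0.373 × 0.6080 = 3.4268

3.427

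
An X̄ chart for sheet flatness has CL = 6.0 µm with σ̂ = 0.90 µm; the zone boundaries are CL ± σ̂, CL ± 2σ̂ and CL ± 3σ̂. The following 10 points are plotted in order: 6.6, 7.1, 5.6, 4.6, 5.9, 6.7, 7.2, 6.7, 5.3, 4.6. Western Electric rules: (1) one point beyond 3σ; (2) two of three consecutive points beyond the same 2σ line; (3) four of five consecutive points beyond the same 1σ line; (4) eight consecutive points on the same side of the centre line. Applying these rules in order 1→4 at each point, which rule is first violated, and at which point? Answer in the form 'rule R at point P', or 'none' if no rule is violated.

none

Zone of each point (C = within 1σ̂, B = 1σ̂–2σ̂, A = 2σ̂–3σ̂, * = beyond 3σ̂; sign = side of CL): 1:+C, 2:+B, 3:-C, 4:-B, 5:-C, 6:+C, 7:+B, 8:+C, 9:-C, 10:-B
No rule fires across all 10 points.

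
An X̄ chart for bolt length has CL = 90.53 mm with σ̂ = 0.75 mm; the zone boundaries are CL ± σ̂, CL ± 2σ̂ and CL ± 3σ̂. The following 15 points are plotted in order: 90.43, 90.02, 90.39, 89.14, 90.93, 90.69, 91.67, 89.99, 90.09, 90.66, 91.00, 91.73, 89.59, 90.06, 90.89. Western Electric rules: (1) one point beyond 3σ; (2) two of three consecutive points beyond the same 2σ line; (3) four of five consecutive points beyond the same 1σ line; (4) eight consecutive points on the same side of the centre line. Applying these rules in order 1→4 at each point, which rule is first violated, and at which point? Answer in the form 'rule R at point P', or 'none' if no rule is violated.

none

Zone of each point (C = within 1σ̂, B = 1σ̂–2σ̂, A = 2σ̂–3σ̂, * = beyond 3σ̂; sign = side of CL): 1:-C, 2:-C, 3:-C, 4:-B, 5:+C, 6:+C, 7:+B, 8:-C, 9:-C, 10:+C, 11:+C, 12:+B, 13:-B, 14:-C, 15:+C
No rule fires across all 15 points.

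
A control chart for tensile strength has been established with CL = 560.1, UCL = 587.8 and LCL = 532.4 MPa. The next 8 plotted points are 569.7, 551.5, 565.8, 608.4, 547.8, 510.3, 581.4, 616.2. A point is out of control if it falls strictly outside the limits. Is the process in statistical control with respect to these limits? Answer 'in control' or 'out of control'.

out of control

Compare each point to [532.4, 587.8]: sample 4 = 608.4 > UCL; sample 6 = 510.3 < LCL; sample 8 = 616.2 > UCL.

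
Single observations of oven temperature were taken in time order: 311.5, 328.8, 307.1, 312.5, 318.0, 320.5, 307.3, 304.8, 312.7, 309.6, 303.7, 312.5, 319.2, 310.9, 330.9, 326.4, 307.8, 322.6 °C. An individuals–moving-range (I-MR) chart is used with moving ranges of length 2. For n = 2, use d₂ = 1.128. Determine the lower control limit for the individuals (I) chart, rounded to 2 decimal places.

288.74

X̄ = (311.5 + 328.8 + 307.1 + 312.5 + 318.0 + 320.5 + 307.3 + 304.8 + 312.7 + 309.6 + 303.7 + 312.5 + 319.2 + 310.9 + 330.9 + 326.4 + 307.8 + 322.6) / 18 = 314.8222
Moving ranges: 17.3, 21.7, 5.4, 5.5, 2.5, 13.2, 2.5, 7.9, 3.1, 5.9, 8.8, 6.7, 8.3, 20.0, 4.5, 18.6, 14.8; M̄R̄ = 166.7000 / 17 = 9.8059
LCL = X̄ − 3·M̄R̄/d₂ = 314.8222 − 3 × 9.8059 / 1.128 = 288.7427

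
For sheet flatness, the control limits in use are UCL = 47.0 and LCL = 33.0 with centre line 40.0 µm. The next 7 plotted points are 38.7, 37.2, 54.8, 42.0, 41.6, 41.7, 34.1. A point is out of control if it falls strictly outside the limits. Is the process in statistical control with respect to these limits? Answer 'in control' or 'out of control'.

Compare each point to [33.0, 47.0]: sample 3 = 54.8 > UCL.

out of control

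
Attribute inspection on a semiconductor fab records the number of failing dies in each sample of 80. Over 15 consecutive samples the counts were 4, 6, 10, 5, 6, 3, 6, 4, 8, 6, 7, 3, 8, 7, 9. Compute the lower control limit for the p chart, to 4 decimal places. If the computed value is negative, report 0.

p̄ = Σdᵢ / (k·n) = 92 / (15 × 80) = 0.07667
LCL = p̄ − 3·√(p̄(1−p̄)/n) = 0.07667 − 3 × 0.02975 = -0.01257 → 0 (negative, so LCL = 0)

0.0000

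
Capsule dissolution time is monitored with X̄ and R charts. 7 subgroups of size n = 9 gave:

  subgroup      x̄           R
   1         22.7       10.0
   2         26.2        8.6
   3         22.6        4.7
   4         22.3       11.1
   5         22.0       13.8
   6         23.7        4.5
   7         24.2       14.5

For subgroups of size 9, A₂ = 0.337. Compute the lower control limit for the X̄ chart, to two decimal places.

20.15

X̄̄ = (22.7 + 26.2 + 22.6 + 22.3 + 22.0 + 23.7 + 24.2) / 7 = 163.7000 / 7 = 23.3857
R̄ = (10.0 + 8.6 + 4.7 + 11.1 + 13.8 + 4.5 + 14.5) / 7 = 67.2000 / 7 = 9.6000
LCL = X̄̄ − A₂·R̄ = 23.3857 − 0.337 × 9.6000 = 20.1505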